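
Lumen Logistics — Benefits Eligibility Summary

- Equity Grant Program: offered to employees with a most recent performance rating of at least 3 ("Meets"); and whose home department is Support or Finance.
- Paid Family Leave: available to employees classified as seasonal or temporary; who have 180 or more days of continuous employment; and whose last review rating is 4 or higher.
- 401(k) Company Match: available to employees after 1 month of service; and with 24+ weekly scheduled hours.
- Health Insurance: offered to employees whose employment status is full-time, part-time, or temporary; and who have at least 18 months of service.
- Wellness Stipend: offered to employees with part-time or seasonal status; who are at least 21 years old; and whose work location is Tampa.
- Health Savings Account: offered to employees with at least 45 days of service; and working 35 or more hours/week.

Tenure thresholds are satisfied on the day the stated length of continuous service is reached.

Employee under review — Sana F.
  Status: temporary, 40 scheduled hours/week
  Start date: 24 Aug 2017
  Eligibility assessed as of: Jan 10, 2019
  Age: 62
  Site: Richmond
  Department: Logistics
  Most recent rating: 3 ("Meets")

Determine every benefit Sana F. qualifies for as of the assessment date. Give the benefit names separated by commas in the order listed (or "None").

401(k) Company Match, Health Savings Account

Service from 24 Aug 2017 to Jan 10, 2019: 504 days.
Equity Grant Program — rating 3 ≥ 3 ✓; dept Logistics ✗ → not eligible.
Paid Family Leave — status temporary ✓; service 504 days ≥ 180 days ✓; rating 3 < 4 ✗ → not eligible.
401(k) Company Match — service 504 days ≥ 1 month (≈30 days) ✓; 40 hrs/wk ≥ 24 ✓ → eligible.
Health Insurance — status temporary ✓; service 504 days < 18 months (≈540 days) ✗ → not eligible.
Wellness Stipend — status temporary ✗ (requires part-time or seasonal) → not eligible.
Health Savings Account — service 504 days ≥ 45 days ✓; 40 hrs/wk ≥ 35 ✓ → eligible.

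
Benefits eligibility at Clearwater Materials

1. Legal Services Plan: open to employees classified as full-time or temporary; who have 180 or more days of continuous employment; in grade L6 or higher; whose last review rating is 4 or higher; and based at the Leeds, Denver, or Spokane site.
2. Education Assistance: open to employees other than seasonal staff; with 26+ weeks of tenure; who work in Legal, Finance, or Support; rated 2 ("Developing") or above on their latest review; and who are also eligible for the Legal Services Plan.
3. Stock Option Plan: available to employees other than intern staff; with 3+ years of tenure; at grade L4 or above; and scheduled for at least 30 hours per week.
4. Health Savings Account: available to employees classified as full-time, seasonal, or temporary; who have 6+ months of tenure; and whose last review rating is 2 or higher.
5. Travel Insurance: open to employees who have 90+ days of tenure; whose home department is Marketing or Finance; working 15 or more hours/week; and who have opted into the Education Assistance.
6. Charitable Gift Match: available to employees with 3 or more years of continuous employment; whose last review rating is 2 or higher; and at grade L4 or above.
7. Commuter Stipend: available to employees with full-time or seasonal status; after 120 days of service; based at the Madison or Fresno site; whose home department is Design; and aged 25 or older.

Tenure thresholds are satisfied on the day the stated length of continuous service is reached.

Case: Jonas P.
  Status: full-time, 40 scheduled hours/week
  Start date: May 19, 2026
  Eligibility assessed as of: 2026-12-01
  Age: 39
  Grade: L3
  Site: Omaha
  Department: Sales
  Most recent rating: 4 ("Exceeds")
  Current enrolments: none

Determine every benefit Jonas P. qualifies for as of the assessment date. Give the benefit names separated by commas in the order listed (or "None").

Health Savings Account

Service from May 19, 2026 to 2026-12-01: 196 days.
Legal Services Plan — status full-time ✓; service 196 days ≥ 180 days ✓; grade L3 < L6 ✗ → not eligible.
Education Assistance — status full-time ✓ (not excluded); service 196 days ≥ 26 weeks (≈182 days) ✓; dept Sales ✗ → not eligible.
Stock Option Plan — status full-time ✓ (not excluded); service 196 days < 3 years (≈1095 days) ✗ → not eligible.
Health Savings Account — status full-time ✓; service 196 days ≥ 6 months (≈180 days) ✓; rating 4 ≥ 2 ✓ → eligible.
Travel Insurance — service 196 days ≥ 90 days ✓; dept Sales ✗ → not eligible.
Charitable Gift Match — service 196 days < 3 years (≈1095 days) ✗ → not eligible.
Commuter Stipend — status full-time ✓; service 196 days ≥ 120 days ✓; site Omaha ✗ (not Madison or Fresno) → not eligible.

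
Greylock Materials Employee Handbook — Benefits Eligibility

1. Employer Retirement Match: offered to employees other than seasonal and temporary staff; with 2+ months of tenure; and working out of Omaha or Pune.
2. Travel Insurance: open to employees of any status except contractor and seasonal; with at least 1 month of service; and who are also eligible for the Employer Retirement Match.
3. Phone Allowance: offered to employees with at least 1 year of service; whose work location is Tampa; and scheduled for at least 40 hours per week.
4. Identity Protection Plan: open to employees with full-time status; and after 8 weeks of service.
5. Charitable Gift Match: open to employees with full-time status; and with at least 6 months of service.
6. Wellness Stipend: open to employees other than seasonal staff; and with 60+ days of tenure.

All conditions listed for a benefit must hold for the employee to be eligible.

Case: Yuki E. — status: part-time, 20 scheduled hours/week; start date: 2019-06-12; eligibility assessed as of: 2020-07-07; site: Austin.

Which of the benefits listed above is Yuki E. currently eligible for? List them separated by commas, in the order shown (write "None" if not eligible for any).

Service from 2019-06-12 to 2020-07-07: 391 days.
Employer Retirement Match — status part-time ✓ (not excluded); service 391 days ≥ 2 months (≈60 days) ✓; site Austin ✗ (not Omaha or Pune) → not eligible.
Travel Insurance — status part-time ✓ (not excluded); service 391 days ≥ 1 month (≈30 days) ✓; not eligible for Employer Retirement Match ✗ → not eligible.
Phone Allowance — service 391 days ≥ 1 year (≈365 days) ✓; site Austin ✗ (not Tampa) → not eligible.
Identity Protection Plan — status part-time ✗ (requires full-time) → not eligible.
Charitable Gift Match — status part-time ✗ (requires full-time) → not eligible.
Wellness Stipend — status part-time ✓ (not excluded); service 391 days ≥ 60 days ✓ → eligible.

Wellness Stipend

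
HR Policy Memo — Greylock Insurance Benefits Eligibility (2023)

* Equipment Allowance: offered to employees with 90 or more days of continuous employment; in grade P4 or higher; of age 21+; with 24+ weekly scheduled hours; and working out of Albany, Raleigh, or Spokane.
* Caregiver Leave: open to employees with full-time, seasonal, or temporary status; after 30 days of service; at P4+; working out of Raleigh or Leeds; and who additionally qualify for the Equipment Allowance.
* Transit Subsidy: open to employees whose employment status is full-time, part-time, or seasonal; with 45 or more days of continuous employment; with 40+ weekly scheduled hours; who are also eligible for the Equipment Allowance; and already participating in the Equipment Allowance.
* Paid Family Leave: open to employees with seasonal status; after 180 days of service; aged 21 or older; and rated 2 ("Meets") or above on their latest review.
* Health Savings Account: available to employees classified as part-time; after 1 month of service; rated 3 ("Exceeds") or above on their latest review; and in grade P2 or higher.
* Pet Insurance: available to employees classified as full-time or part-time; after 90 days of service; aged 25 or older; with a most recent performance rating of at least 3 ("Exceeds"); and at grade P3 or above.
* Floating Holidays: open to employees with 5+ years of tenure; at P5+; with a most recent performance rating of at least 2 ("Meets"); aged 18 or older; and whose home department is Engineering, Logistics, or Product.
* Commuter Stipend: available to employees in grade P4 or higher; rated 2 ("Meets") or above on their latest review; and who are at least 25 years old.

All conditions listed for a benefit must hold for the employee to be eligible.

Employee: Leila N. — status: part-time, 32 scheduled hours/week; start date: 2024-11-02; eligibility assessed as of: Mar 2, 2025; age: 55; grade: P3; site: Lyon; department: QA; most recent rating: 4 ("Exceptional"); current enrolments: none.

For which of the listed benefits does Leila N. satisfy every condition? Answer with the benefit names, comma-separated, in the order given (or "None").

Service from 2024-11-02 to Mar 2, 2025: 120 days.
Equipment Allowance — service 120 days ≥ 90 days ✓; grade P3 < P4 ✗ → not eligible.
Caregiver Leave — status part-time ✗ (requires full-time, seasonal, or temporary) → not eligible.
Transit Subsidy — status part-time ✓; service 120 days ≥ 45 days ✓; 32 hrs/wk < 40 ✗ → not eligible.
Paid Family Leave — status part-time ✗ (requires seasonal) → not eligible.
Health Savings Account — status part-time ✓; service 120 days ≥ 1 month (≈30 days) ✓; rating 4 ≥ 3 ✓; grade P3 ≥ P2 ✓ → eligible.
Pet Insurance — status part-time ✓; service 120 days ≥ 90 days ✓; age 55 ≥ 25 ✓; rating 4 ≥ 3 ✓; grade P3 ≥ P3 ✓ → eligible.
Floating Holidays — service 120 days < 5 years (≈1825 days) ✗ → not eligible.
Commuter Stipend — grade P3 < P4 ✗ → not eligible.

Health Savings Account, Pet Insurance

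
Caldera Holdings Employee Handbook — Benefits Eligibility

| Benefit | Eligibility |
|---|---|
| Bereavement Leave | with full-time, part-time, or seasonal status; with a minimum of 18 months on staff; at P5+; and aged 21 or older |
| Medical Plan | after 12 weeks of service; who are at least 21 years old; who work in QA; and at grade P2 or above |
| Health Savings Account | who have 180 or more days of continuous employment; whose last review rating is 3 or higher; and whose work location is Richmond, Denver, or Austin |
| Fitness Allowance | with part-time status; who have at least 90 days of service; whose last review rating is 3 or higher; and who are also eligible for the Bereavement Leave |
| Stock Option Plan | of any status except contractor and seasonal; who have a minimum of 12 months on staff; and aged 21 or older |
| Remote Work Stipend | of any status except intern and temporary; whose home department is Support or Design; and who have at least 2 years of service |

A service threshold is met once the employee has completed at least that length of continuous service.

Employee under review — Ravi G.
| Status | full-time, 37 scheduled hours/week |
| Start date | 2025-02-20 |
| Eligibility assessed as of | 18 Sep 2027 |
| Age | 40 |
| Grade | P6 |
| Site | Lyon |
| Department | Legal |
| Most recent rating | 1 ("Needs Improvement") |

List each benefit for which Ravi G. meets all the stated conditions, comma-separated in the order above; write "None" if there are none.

Bereavement Leave, Stock Option Plan

Service from 2025-02-20 to 18 Sep 2027: 940 days.
Bereavement Leave — status full-time ✓; service 940 days ≥ 18 months (≈540 days) ✓; grade P6 ≥ P5 ✓; age 40 ≥ 21 ✓ → eligible.
Medical Plan — service 940 days ≥ 12 weeks (≈84 days) ✓; age 40 ≥ 21 ✓; dept Legal ✗ → not eligible.
Health Savings Account — service 940 days ≥ 180 days ✓; rating 1 < 3 ✗ → not eligible.
Fitness Allowance — status full-time ✗ (requires part-time) → not eligible.
Stock Option Plan — status full-time ✓ (not excluded); service 940 days ≥ 12 months (≈360 days) ✓; age 40 ≥ 21 ✓ → eligible.
Remote Work Stipend — status full-time ✓ (not excluded); dept Legal ✗ → not eligible.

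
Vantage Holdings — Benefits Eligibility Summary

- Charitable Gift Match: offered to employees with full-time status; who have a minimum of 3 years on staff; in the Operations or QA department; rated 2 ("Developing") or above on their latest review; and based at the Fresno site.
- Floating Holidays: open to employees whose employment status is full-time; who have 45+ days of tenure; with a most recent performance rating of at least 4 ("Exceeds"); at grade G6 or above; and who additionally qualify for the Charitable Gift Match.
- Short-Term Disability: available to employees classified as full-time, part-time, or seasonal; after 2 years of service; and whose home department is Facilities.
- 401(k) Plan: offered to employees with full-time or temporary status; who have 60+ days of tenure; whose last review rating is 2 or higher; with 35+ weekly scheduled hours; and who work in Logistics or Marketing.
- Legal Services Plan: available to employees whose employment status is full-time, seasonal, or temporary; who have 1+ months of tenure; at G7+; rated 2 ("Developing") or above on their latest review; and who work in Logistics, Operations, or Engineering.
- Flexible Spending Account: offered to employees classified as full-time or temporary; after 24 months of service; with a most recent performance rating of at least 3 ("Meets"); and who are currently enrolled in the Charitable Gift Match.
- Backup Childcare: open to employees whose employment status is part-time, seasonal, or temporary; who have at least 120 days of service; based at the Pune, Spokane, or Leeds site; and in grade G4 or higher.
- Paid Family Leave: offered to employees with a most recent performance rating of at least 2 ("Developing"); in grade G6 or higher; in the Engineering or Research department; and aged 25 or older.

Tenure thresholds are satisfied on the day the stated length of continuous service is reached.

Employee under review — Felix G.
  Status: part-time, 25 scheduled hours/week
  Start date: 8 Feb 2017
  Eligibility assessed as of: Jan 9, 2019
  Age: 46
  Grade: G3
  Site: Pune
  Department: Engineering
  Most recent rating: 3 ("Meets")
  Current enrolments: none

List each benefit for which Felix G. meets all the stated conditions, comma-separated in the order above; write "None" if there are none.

None

Service from 8 Feb 2017 to Jan 9, 2019: 700 days.
Charitable Gift Match — status part-time ✗ (requires full-time) → not eligible.
Floating Holidays — status part-time ✗ (requires full-time) → not eligible.
Short-Term Disability — status part-time ✓; service 700 days < 2 years (≈730 days) ✗ → not eligible.
401(k) Plan — status part-time ✗ (requires full-time or temporary) → not eligible.
Legal Services Plan — status part-time ✗ (requires full-time, seasonal, or temporary) → not eligible.
Flexible Spending Account — status part-time ✗ (requires full-time or temporary) → not eligible.
Backup Childcare — status part-time ✓; service 700 days ≥ 120 days ✓; site Pune ✓; grade G3 < G4 ✗ → not eligible.
Paid Family Leave — rating 3 ≥ 2 ✓; grade G3 < G6 ✗ → not eligible.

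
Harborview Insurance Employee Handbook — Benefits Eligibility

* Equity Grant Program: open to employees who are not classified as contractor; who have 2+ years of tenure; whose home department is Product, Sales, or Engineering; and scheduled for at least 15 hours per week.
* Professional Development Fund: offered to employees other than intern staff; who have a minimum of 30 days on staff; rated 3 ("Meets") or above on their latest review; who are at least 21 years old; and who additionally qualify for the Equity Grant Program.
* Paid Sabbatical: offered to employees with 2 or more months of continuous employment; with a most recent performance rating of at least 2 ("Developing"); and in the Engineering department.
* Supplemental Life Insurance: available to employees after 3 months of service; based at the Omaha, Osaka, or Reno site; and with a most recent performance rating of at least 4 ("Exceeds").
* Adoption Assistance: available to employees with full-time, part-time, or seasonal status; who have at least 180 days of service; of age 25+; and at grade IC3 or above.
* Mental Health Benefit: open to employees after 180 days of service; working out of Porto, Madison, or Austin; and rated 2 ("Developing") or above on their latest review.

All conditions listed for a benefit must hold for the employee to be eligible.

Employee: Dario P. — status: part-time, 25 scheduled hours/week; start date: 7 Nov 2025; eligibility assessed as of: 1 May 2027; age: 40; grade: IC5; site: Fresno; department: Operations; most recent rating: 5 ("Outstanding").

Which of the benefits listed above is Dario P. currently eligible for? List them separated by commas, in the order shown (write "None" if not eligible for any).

Adoption Assistance

Service from 7 Nov 2025 to 1 May 2027: 540 days.
Equity Grant Program — status part-time ✓ (not excluded); service 540 days < 2 years (≈730 days) ✗ → not eligible.
Professional Development Fund — status part-time ✓ (not excluded); service 540 days ≥ 30 days ✓; rating 5 ≥ 3 ✓; age 40 ≥ 21 ✓; not eligible for Equity Grant Program ✗ → not eligible.
Paid Sabbatical — service 540 days ≥ 2 months (≈60 days) ✓; rating 5 ≥ 2 ✓; dept Operations ✗ → not eligible.
Supplemental Life Insurance — service 540 days ≥ 3 months (≈90 days) ✓; site Fresno ✗ (not Omaha, Osaka, or Reno) → not eligible.
Adoption Assistance — status part-time ✓; service 540 days ≥ 180 days ✓; age 40 ≥ 25 ✓; grade IC5 ≥ IC3 ✓ → eligible.
Mental Health Benefit — service 540 days ≥ 180 days ✓; site Fresno ✗ (not Porto, Madison, or Austin) → not eligible.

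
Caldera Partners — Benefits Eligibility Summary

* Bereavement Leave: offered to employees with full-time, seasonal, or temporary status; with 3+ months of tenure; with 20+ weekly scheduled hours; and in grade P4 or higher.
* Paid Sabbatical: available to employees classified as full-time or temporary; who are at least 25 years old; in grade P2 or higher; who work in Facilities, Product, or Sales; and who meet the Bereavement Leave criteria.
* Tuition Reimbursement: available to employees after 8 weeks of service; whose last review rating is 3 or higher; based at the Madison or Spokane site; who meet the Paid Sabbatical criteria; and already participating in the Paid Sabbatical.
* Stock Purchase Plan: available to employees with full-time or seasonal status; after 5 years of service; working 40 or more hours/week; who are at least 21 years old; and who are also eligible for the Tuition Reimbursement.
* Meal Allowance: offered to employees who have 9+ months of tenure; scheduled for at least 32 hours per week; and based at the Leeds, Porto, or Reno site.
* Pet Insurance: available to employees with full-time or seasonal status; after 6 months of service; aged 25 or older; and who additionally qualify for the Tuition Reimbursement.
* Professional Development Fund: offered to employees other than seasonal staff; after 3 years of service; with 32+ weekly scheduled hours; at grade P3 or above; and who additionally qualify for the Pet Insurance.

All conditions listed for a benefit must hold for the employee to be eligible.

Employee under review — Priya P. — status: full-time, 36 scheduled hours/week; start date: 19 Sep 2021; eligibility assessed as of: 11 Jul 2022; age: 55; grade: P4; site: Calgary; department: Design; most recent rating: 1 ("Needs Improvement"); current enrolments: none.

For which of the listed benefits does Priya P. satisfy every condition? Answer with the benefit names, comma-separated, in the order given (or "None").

Service from 19 Sep 2021 to 11 Jul 2022: 295 days.
Bereavement Leave — status full-time ✓; service 295 days ≥ 3 months (≈90 days) ✓; 36 hrs/wk ≥ 20 ✓; grade P4 ≥ P4 ✓ → eligible.
Paid Sabbatical — status full-time ✓; age 55 ≥ 25 ✓; grade P4 ≥ P2 ✓; dept Design ✗ → not eligible.
Tuition Reimbursement — service 295 days ≥ 8 weeks (≈56 days) ✓; rating 1 < 3 ✗ → not eligible.
Stock Purchase Plan — status full-time ✓; service 295 days < 5 years (≈1825 days) ✗ → not eligible.
Meal Allowance — service 295 days ≥ 9 months (≈270 days) ✓; 36 hrs/wk ≥ 32 ✓; site Calgary ✗ (not Leeds, Porto, or Reno) → not eligible.
Pet Insurance — status full-time ✓; service 295 days ≥ 6 months (≈180 days) ✓; age 55 ≥ 25 ✓; not eligible for Tuition Reimbursement ✗ → not eligible.
Professional Development Fund — status full-time ✓ (not excluded); service 295 days < 3 years (≈1095 days) ✗ → not eligible.

Bereavement Leave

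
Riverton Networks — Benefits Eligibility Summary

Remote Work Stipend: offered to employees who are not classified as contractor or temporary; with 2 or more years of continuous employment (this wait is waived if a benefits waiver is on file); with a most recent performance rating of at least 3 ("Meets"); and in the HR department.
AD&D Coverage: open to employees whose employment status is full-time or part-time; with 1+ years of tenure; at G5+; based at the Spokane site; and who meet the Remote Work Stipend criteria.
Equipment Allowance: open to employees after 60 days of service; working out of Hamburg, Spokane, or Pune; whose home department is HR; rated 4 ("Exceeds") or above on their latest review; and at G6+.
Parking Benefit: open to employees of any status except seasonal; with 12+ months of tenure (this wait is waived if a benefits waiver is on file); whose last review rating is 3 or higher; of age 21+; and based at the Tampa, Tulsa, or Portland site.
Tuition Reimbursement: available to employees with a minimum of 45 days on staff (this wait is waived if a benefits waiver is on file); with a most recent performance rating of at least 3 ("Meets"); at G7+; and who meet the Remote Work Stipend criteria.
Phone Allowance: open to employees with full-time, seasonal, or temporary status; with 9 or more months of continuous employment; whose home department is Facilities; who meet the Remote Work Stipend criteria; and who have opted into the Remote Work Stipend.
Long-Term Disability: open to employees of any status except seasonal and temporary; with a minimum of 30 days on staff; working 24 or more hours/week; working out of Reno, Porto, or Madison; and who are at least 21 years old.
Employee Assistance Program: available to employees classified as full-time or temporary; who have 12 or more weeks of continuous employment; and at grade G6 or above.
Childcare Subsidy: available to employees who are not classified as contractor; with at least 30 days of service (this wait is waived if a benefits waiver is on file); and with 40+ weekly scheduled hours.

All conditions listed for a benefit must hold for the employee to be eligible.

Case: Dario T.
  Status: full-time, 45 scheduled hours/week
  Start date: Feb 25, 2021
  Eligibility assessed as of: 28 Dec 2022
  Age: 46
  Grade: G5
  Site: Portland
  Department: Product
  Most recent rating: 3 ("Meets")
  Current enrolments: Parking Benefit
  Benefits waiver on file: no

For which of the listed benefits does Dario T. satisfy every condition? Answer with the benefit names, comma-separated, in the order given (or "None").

Parking Benefit, Childcare Subsidy

Service from Feb 25, 2021 to 28 Dec 2022: 671 days.
Remote Work Stipend — status full-time ✓ (not excluded); no waiver, service 671 days < 2 years (≈730 days) ✗ → not eligible.
AD&D Coverage — status full-time ✓; service 671 days ≥ 1 year (≈365 days) ✓; grade G5 ≥ G5 ✓; site Portland ✗ (not Spokane) → not eligible.
Equipment Allowance — service 671 days ≥ 60 days ✓; site Portland ✗ (not Hamburg, Spokane, or Pune) → not eligible.
Parking Benefit — status full-time ✓ (not excluded); no waiver, service 671 days ≥ 12 months (≈360 days) ✓; rating 3 ≥ 3 ✓; age 46 ≥ 21 ✓; site Portland ✓ → eligible.
Tuition Reimbursement — no waiver, service 671 days ≥ 45 days ✓; rating 3 ≥ 3 ✓; grade G5 < G7 ✗ → not eligible.
Phone Allowance — status full-time ✓; service 671 days ≥ 9 months (≈270 days) ✓; dept Product ✗ → not eligible.
Long-Term Disability — status full-time ✓ (not excluded); service 671 days ≥ 30 days ✓; 45 hrs/wk ≥ 24 ✓; site Portland ✗ (not Reno, Porto, or Madison) → not eligible.
Employee Assistance Program — status full-time ✓; service 671 days ≥ 12 weeks (≈84 days) ✓; grade G5 < G6 ✗ → not eligible.
Childcare Subsidy — status full-time ✓ (not excluded); no waiver, service 671 days ≥ 30 days ✓; 45 hrs/wk ≥ 40 ✓ → eligible.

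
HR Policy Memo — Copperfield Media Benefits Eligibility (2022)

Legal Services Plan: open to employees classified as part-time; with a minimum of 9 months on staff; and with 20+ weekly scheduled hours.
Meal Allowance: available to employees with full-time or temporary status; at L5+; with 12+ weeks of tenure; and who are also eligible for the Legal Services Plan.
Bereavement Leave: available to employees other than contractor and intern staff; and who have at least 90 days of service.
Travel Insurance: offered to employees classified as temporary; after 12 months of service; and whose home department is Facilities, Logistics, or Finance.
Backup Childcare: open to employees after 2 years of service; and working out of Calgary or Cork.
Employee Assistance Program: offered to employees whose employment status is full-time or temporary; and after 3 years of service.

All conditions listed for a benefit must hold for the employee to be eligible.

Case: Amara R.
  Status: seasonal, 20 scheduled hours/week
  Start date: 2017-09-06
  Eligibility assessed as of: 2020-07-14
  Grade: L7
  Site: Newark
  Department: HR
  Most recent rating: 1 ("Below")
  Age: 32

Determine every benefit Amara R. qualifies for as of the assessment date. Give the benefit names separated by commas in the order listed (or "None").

Bereavement Leave

Service from 2017-09-06 to 2020-07-14: 1042 days.
Legal Services Plan — status seasonal ✗ (requires part-time) → not eligible.
Meal Allowance — status seasonal ✗ (requires full-time or temporary) → not eligible.
Bereavement Leave — status seasonal ✓ (not excluded); service 1042 days ≥ 90 days ✓ → eligible.
Travel Insurance — status seasonal ✗ (requires temporary) → not eligible.
Backup Childcare — service 1042 days ≥ 2 years (≈730 days) ✓; site Newark ✗ (not Calgary or Cork) → not eligible.
Employee Assistance Program — status seasonal ✗ (requires full-time or temporary) → not eligible.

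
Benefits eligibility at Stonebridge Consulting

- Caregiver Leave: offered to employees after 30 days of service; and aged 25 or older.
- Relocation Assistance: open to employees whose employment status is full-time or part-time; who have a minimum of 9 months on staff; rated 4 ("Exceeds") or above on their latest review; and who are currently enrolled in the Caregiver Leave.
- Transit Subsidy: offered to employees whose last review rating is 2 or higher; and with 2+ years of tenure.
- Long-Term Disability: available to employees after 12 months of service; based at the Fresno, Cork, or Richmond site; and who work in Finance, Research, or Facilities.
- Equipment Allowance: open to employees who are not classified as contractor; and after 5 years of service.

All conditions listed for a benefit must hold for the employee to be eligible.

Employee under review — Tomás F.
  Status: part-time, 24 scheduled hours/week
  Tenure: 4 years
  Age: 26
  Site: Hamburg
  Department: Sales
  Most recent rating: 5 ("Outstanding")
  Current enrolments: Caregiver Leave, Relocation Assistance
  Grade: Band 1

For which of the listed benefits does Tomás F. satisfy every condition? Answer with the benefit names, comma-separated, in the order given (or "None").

Caregiver Leave, Relocation Assistance, Transit Subsidy

Caregiver Leave — service 4 years ≥ 30 days ✓; age 26 ≥ 25 ✓ → eligible.
Relocation Assistance — status part-time ✓; service 4 years ≥ 9 months (≈270 days) ✓; rating 5 ≥ 4 ✓; enrolled in Caregiver Leave ✓ → eligible.
Transit Subsidy — rating 5 ≥ 2 ✓; service 4 years ≥ 2 years ✓ → eligible.
Long-Term Disability — service 4 years ≥ 12 months (≈360 days) ✓; site Hamburg ✗ (not Fresno, Cork, or Richmond) → not eligible.
Equipment Allowance — status part-time ✓ (not excluded); service 4 years < 5 years ✗ → not eligible.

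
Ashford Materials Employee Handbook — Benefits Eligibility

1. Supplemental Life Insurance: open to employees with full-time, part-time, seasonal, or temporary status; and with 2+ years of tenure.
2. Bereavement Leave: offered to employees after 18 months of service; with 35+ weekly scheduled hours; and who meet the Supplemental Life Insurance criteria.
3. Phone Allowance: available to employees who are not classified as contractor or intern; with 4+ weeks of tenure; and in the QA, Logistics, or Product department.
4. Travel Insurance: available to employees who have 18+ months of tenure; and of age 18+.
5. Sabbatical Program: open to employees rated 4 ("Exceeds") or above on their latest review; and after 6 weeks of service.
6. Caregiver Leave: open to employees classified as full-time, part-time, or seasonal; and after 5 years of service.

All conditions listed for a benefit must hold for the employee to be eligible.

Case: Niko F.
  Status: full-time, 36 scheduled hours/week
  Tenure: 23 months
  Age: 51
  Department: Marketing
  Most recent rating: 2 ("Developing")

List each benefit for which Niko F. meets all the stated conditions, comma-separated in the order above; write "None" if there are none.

Travel Insurance

Supplemental Life Insurance — status full-time ✓; service 23 months < 2 years (≈730 days) ✗ → not eligible.
Bereavement Leave — service 23 months ≥ 18 months ✓; 36 hrs/wk ≥ 35 ✓; not eligible for Supplemental Life Insurance ✗ → not eligible.
Phone Allowance — status full-time ✓ (not excluded); service 23 months ≥ 4 weeks (≈28 days) ✓; dept Marketing ✗ → not eligible.
Travel Insurance — service 23 months ≥ 18 months ✓; age 51 ≥ 18 ✓ → eligible.
Sabbatical Program — rating 2 < 4 ✗ → not eligible.
Caregiver Leave — status full-time ✓; service 23 months < 5 years (≈1825 days) ✗ → not eligible.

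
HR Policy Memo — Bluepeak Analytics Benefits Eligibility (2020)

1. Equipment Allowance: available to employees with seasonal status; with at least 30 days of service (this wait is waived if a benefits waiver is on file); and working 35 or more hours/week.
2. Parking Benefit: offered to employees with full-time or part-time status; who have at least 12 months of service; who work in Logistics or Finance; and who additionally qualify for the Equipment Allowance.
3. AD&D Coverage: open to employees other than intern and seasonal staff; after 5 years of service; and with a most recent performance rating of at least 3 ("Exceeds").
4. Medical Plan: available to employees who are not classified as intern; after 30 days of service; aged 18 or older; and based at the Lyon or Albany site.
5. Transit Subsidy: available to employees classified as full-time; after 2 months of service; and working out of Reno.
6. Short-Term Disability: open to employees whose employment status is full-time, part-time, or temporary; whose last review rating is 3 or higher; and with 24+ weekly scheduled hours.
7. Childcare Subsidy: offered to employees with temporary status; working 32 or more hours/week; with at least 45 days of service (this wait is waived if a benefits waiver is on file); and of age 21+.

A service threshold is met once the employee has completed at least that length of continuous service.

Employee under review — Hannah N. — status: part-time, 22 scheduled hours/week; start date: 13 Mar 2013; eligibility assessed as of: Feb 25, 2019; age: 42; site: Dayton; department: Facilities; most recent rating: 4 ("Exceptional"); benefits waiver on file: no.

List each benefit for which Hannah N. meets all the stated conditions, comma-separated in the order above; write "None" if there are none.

AD&D Coverage

Service from 13 Mar 2013 to Feb 25, 2019: 2175 days.
Equipment Allowance — status part-time ✗ (requires seasonal) → not eligible.
Parking Benefit — status part-time ✓; service 2175 days ≥ 12 months (≈360 days) ✓; dept Facilities ✗ → not eligible.
AD&D Coverage — status part-time ✓ (not excluded); service 2175 days ≥ 5 years (≈1825 days) ✓; rating 4 ≥ 3 ✓ → eligible.
Medical Plan — status part-time ✓ (not excluded); service 2175 days ≥ 30 days ✓; age 42 ≥ 18 ✓; site Dayton ✗ (not Lyon or Albany) → not eligible.
Transit Subsidy — status part-time ✗ (requires full-time) → not eligible.
Short-Term Disability — status part-time ✓; rating 4 ≥ 3 ✓; 22 hrs/wk < 24 ✗ → not eligible.
Childcare Subsidy — status part-time ✗ (requires temporary) → not eligible.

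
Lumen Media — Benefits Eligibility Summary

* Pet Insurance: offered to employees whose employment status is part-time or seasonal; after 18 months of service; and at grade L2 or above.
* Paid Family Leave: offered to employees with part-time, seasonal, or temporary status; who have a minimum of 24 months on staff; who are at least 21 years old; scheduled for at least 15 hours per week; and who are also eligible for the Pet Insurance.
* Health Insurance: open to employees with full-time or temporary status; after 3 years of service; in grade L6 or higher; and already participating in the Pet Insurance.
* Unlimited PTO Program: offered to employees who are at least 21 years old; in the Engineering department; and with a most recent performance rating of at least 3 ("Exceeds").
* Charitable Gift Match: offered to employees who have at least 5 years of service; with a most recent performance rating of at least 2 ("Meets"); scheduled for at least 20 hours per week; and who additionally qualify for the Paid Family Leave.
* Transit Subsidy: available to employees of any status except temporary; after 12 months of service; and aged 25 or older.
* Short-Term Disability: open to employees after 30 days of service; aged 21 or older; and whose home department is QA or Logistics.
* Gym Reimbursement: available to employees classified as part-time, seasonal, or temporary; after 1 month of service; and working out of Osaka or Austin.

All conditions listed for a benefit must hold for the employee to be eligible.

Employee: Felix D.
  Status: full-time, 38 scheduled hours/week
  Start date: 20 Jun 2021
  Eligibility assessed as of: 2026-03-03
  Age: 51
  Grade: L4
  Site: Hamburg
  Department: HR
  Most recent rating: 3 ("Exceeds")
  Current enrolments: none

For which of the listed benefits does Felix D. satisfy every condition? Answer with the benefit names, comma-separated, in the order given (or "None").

Service from 20 Jun 2021 to 2026-03-03: 1717 days.
Pet Insurance — status full-time ✗ (requires part-time or seasonal) → not eligible.
Paid Family Leave — status full-time ✗ (requires part-time, seasonal, or temporary) → not eligible.
Health Insurance — status full-time ✓; service 1717 days ≥ 3 years (≈1095 days) ✓; grade L4 < L6 ✗ → not eligible.
Unlimited PTO Program — age 51 ≥ 21 ✓; dept HR ✗ → not eligible.
Charitable Gift Match — service 1717 days < 5 years (≈1825 days) ✗ → not eligible.
Transit Subsidy — status full-time ✓ (not excluded); service 1717 days ≥ 12 months (≈360 days) ✓; age 51 ≥ 25 ✓ → eligible.
Short-Term Disability — service 1717 days ≥ 30 days ✓; age 51 ≥ 21 ✓; dept HR ✗ → not eligible.
Gym Reimbursement — status full-time ✗ (requires part-time, seasonal, or temporary) → not eligible.

Transit Subsidy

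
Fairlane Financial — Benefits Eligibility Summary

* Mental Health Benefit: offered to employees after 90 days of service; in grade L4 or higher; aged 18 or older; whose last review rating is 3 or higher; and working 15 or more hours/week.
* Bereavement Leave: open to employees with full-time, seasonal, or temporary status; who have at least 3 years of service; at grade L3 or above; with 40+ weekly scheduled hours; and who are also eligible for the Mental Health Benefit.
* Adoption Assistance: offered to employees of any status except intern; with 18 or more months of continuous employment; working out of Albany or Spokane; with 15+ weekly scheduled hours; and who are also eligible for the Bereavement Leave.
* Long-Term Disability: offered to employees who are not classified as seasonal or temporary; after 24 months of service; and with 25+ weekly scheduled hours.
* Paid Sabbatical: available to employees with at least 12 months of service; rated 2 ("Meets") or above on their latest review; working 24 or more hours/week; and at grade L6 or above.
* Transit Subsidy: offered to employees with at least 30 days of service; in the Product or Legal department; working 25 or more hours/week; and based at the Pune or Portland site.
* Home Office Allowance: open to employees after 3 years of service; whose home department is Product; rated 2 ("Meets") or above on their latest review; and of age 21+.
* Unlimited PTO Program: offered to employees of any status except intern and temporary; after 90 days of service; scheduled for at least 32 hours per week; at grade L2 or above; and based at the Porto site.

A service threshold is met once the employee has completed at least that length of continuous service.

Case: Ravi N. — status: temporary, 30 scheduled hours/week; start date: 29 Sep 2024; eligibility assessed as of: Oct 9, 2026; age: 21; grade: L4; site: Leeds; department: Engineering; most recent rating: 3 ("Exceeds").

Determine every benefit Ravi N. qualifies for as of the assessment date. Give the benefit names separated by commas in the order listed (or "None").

Service from 29 Sep 2024 to Oct 9, 2026: 740 days.
Mental Health Benefit — service 740 days ≥ 90 days ✓; grade L4 ≥ L4 ✓; age 21 ≥ 18 ✓; rating 3 ≥ 3 ✓; 30 hrs/wk ≥ 15 ✓ → eligible.
Bereavement Leave — status temporary ✓; service 740 days < 3 years (≈1095 days) ✗ → not eligible.
Adoption Assistance — status temporary ✓ (not excluded); service 740 days ≥ 18 months (≈540 days) ✓; site Leeds ✗ (not Albany or Spokane) → not eligible.
Long-Term Disability — status temporary ✗ (excluded) → not eligible.
Paid Sabbatical — service 740 days ≥ 12 months (≈360 days) ✓; rating 3 ≥ 2 ✓; 30 hrs/wk ≥ 24 ✓; grade L4 < L6 ✗ → not eligible.
Transit Subsidy — service 740 days ≥ 30 days ✓; dept Engineering ✗ → not eligible.
Home Office Allowance — service 740 days < 3 years (≈1095 days) ✗ → not eligible.
Unlimited PTO Program — status temporary ✗ (excluded) → not eligible.

Mental Health Benefit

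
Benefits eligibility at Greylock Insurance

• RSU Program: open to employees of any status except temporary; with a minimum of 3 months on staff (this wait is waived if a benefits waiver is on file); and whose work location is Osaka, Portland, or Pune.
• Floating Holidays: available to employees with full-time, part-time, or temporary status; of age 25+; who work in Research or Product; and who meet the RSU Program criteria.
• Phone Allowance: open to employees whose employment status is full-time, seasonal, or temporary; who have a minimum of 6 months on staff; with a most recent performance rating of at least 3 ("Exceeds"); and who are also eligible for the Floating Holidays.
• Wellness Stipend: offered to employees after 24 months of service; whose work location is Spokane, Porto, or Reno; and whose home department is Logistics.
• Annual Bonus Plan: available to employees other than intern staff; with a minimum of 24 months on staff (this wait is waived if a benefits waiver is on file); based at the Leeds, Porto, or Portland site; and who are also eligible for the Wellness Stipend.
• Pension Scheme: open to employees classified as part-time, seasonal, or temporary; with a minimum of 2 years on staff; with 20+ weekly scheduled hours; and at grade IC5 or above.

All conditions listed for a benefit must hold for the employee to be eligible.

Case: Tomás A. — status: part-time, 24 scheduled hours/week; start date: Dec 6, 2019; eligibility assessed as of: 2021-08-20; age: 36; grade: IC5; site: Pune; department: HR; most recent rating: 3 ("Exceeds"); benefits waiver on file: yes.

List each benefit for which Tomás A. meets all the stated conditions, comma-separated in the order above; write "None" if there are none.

Service from Dec 6, 2019 to 2021-08-20: 623 days.
RSU Program — status part-time ✓ (not excluded); benefits waiver on file ✓; site Pune ✓ → eligible.
Floating Holidays — status part-time ✓; age 36 ≥ 25 ✓; dept HR ✗ → not eligible.
Phone Allowance — status part-time ✗ (requires full-time, seasonal, or temporary) → not eligible.
Wellness Stipend — service 623 days < 24 months (≈720 days) ✗ → not eligible.
Annual Bonus Plan — status part-time ✓ (not excluded); benefits waiver on file ✓; site Pune ✗ (not Leeds, Porto, or Portland) → not eligible.
Pension Scheme — status part-time ✓; service 623 days < 2 years (≈730 days) ✗ → not eligible.

RSU Program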